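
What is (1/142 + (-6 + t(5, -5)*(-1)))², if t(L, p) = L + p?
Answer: 724201/20164 ≈ 35.916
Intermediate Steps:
(1/142 + (-6 + t(5, -5)*(-1)))² = (1/142 + (-6 + (5 - 5)*(-1)))² = (1/142 + (-6 + 0*(-1)))² = (1/142 + (-6 + 0))² = (1/142 - 6)² = (-851/142)² = 724201/20164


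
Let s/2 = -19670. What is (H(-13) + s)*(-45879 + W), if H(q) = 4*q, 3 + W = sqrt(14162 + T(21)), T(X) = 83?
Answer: 1807383744 - 39392*sqrt(14245) ≈ 1.8027e+9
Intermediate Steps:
s = -39340 (s = 2*(-19670) = -39340)
W = -3 + sqrt(14245) (W = -3 + sqrt(14162 + 83) = -3 + sqrt(14245) ≈ 116.35)
(H(-13) + s)*(-45879 + W) = (4*(-13) - 39340)*(-45879 + (-3 + sqrt(14245))) = (-52 - 39340)*(-45882 + sqrt(14245)) = -39392*(-45882 + sqrt(14245)) = 1807383744 - 39392*sqrt(14245)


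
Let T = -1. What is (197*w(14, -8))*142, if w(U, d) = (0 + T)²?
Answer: 27974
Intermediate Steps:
w(U, d) = 1 (w(U, d) = (0 - 1)² = (-1)² = 1)
(197*w(14, -8))*142 = (197*1)*142 = 197*142 = 27974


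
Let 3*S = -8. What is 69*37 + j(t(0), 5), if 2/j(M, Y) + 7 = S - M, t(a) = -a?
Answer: 74031/29 ≈ 2552.8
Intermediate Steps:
S = -8/3 (S = (1/3)*(-8) = -8/3 ≈ -2.6667)
j(M, Y) = 2/(-29/3 - M) (j(M, Y) = 2/(-7 + (-8/3 - M)) = 2/(-29/3 - M))
69*37 + j(t(0), 5) = 69*37 - 6/(29 + 3*(-1*0)) = 2553 - 6/(29 + 3*0) = 2553 - 6/(29 + 0) = 2553 - 6/29 = 74031/29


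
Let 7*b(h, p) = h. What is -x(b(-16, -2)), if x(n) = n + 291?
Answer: -2021/7 ≈ -288.71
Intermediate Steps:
b(h, p) = h/7
x(n) = 291 + n
-x(b(-16, -2)) = -(291 + (⅐)*(-16)) = -(291 - 16/7) = -1*2021/7 = -2021/7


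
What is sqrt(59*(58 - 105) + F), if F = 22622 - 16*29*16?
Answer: 5*sqrt(497) ≈ 111.47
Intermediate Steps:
F = 15198 (F = 22622 - 464*16 = 22622 - 7424 = 15198)
sqrt(59*(58 - 105) + F) = sqrt(59*(58 - 105) + 15198) = sqrt(59*(-47) + 15198) = sqrt(-2773 + 15198) = sqrt(12425) = 5*sqrt(497)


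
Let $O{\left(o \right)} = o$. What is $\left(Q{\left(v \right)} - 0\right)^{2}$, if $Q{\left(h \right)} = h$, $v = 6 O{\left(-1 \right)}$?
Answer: $36$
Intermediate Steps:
$v = -6$ ($v = 6 \left(-1\right) = -6$)
$\left(Q{\left(v \right)} - 0\right)^{2} = \left(-6 - 0\right)^{2} = \left(-6 + \left(-3 + 3\right)\right)^{2} = \left(-6 + 0\right)^{2} = \left(-6\right)^{2} = 36$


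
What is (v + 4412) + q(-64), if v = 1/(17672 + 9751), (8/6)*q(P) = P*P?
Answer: 205233733/27423 ≈ 7484.0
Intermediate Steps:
q(P) = 3*P**2/4 (q(P) = 3*(P*P)/4 = 3*P**2/4)
v = 1/27423 ≈ 3.6466e-5
(v + 4412) + q(-64) = (1/27423 + 4412) + (3/4)*(-64)**2 = 120990277/27423 + (3/4)*4096 = 120990277/27423 + 3072 = 205233733/27423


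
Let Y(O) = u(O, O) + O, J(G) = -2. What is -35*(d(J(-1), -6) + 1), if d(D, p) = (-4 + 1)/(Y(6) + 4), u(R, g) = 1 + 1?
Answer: -105/4 ≈ -26.250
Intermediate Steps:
u(R, g) = 2
Y(O) = 2 + O
d(D, p) = -¼ (d(D, p) = (-4 + 1)/((2 + 6) + 4) = -3/(8 + 4) = -3/12 = -3*1/12 = -¼)
-35*(d(J(-1), -6) + 1) = -35*(-¼ + 1) = -35*¾ = -105/4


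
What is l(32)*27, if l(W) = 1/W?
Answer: 27/32 ≈ 0.84375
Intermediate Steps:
l(32)*27 = 27/32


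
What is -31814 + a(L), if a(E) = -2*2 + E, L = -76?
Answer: -31894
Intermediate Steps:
a(E) = -4 + E
-31814 + a(L) = -31814 + (-4 - 76) = -31814 - 80 = -31894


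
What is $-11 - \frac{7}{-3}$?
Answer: $- \frac{26}{3} \approx -8.6667$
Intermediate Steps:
$-11 - \frac{7}{-3} = -11 - - \frac{7}{3} = -11 + \frac{7}{3} = - \frac{26}{3}$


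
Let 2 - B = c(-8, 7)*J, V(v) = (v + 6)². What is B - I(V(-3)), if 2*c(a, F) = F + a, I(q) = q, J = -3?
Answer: -17/2 ≈ -8.5000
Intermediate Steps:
V(v) = (6 + v)²
c(a, F) = F/2 + a/2 (c(a, F) = (F + a)/2 = F/2 + a/2)
B = ½ (B = 2 - ((½)*7 + (½)*(-8))*(-3) = 2 - (7/2 - 4)*(-3) = 2 - (-1)*(-3)/2 = 2 - 1*3/2 = 2 - 3/2 = ½ ≈ 0.50000)
B - I(V(-3)) = ½ - (6 - 3)² = ½ - 1*3² = ½ - 1*9 = ½ - 9 = -17/2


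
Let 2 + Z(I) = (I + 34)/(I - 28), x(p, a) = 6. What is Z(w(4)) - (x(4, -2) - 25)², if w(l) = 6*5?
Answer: -331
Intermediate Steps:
w(l) = 30
Z(I) = -2 + (34 + I)/(-28 + I) (Z(I) = -2 + (I + 34)/(I - 28) = -2 + (34 + I)/(-28 + I))
Z(w(4)) - (x(4, -2) - 25)² = (90 - 1*30)/(-28 + 30) - (6 - 25)² = (90 - 30)/2 - 1*(-19)² = (½)*60 - 1*361 = 30 - 361 = -331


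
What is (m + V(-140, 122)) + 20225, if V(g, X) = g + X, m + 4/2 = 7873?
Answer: 28078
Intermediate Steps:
m = 7871 (m = -2 + 7873 = 7871)
V(g, X) = X + g
(m + V(-140, 122)) + 20225 = (7871 + (122 - 140)) + 20225 = (7871 - 18) + 20225 = 7853 + 20225 = 28078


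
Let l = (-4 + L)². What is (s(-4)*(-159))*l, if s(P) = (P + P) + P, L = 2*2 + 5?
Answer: 47700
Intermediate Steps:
L = 9 (L = 4 + 5 = 9)
l = 25 (l = (-4 + 9)² = 5² = 25)
s(P) = 3*P (s(P) = 2*P + P = 3*P)
(s(-4)*(-159))*l = ((3*(-4))*(-159))*25 = -12*(-159)*25 = 1908*25 = 47700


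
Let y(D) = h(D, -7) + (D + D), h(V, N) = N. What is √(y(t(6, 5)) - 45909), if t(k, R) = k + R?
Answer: I*√45894 ≈ 214.23*I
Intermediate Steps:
t(k, R) = R + k
y(D) = -7 + 2*D (y(D) = -7 + (D + D) = -7 + 2*D)
√(y(t(6, 5)) - 45909) = √((-7 + 2*(5 + 6)) - 45909) = √((-7 + 2*11) - 45909) = √((-7 + 22) - 45909) = √(15 - 45909) = √(-45894) = I*√45894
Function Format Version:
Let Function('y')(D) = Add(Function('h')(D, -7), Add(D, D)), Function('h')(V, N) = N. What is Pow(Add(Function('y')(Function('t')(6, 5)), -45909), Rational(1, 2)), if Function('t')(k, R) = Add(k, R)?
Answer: Mul(I, Pow(45894, Rational(1, 2))) ≈ Mul(214.23, I)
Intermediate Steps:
Function('t')(k, R) = Add(R, k)
Function('y')(D) = Add(-7, Mul(2, D)) (Function('y')(D) = Add(-7, Add(D, D)) = Add(-7, Mul(2, D)))
Pow(Add(Function('y')(Function('t')(6, 5)), -45909), Rational(1, 2)) = Pow(Add(Add(-7, Mul(2, Add(5, 6))), -45909), Rational(1, 2)) = Pow(Add(Add(-7, Mul(2, 11)), -45909), Rational(1, 2)) = Pow(Add(Add(-7, 22), -45909), Rational(1, 2)) = Pow(Add(15, -45909), Rational(1, 2)) = Pow(-45894, Rational(1, 2)) = Mul(I, Pow(45894, Rational(1, 2)))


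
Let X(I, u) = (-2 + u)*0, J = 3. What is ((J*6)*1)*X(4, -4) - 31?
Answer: -31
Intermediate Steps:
X(I, u) = 0
((J*6)*1)*X(4, -4) - 31 = ((3*6)*1)*0 - 31 = (18*1)*0 - 31 = 18*0 - 31 = 0 - 31 = -31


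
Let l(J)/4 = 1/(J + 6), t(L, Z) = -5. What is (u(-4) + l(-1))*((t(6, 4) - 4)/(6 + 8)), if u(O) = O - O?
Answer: -18/35 ≈ -0.51429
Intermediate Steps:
u(O) = 0
l(J) = 4/(6 + J) (l(J) = 4/(J + 6) = 4/(6 + J))
(u(-4) + l(-1))*((t(6, 4) - 4)/(6 + 8)) = (0 + 4/(6 - 1))*((-5 - 4)/(6 + 8)) = (0 + 4/5)*(-9/14) = (0 + 4*(⅕))*(-9*1/14) = (0 + ⅘)*(-9/14) = (⅘)*(-9/14) = -18/35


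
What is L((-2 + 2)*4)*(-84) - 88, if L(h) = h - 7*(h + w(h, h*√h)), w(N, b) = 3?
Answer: 1676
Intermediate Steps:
L(h) = -21 - 6*h (L(h) = h - 7*(h + 3) = h - 7*(3 + h) = h + (-21 - 7*h) = -21 - 6*h)
L((-2 + 2)*4)*(-84) - 88 = (-21 - 6*(-2 + 2)*4)*(-84) - 88 = (-21 - 0*4)*(-84) - 88 = (-21 - 6*0)*(-84) - 88 = (-21 + 0)*(-84) - 88 = -21*(-84) - 88 = 1764 - 88 = 1676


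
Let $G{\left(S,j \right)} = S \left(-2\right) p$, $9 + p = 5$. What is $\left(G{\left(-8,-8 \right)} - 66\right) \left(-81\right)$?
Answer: $10530$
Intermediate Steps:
$p = -4$ ($p = -9 + 5 = -4$)
$G{\left(S,j \right)} = 8 S$ ($G{\left(S,j \right)} = S \left(-2\right) \left(-4\right) = - 2 S \left(-4\right) = 8 S$)
$\left(G{\left(-8,-8 \right)} - 66\right) \left(-81\right) = \left(8 \left(-8\right) - 66\right) \left(-81\right) = \left(-64 - 66\right) \left(-81\right) = \left(-130\right) \left(-81\right) = 10530$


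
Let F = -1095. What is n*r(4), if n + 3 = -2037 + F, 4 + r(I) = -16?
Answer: 62700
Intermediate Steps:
r(I) = -20 (r(I) = -4 - 16 = -20)
n = -3135 (n = -3 + (-2037 - 1095) = -3 - 3132 = -3135)
n*r(4) = -3135*(-20) = 62700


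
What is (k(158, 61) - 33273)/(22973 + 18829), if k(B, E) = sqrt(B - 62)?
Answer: -11091/13934 + 2*sqrt(6)/20901 ≈ -0.79573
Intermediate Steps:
k(B, E) = sqrt(-62 + B)
(k(158, 61) - 33273)/(22973 + 18829) = (sqrt(-62 + 158) - 33273)/(22973 + 18829) = (sqrt(96) - 33273)/41802 = (4*sqrt(6) - 33273)*(1/41802) = (-33273 + 4*sqrt(6))*(1/41802) = -11091/13934 + 2*sqrt(6)/20901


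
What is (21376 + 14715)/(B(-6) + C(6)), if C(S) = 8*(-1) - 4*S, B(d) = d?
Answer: -36091/38 ≈ -949.76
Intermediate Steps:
C(S) = -8 - 4*S
(21376 + 14715)/(B(-6) + C(6)) = (21376 + 14715)/(-6 + (-8 - 4*6)) = 36091/(-6 + (-8 - 24)) = 36091/(-6 - 32) = 36091/(-38) = 36091*(-1/38) = -36091/38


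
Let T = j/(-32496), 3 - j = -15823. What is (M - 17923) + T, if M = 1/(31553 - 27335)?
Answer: -68242743881/3807448 ≈ -17924.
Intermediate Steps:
j = 15826 (j = 3 - 1*(-15823) = 3 + 15823 = 15826)
M = 1/4218 ≈ 0.00023708
T = -7913/16248 (T = 15826/(-32496) = 15826*(-1/32496) = -7913/16248 ≈ -0.48701)
(M - 17923) + T = (1/4218 - 17923) - 7913/16248 = -75599213/4218 - 7913/16248 = -68242743881/3807448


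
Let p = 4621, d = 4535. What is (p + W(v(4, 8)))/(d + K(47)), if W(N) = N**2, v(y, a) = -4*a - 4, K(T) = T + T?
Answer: 5917/4629 ≈ 1.2782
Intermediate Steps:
K(T) = 2*T
v(y, a) = -4 - 4*a
(p + W(v(4, 8)))/(d + K(47)) = (4621 + (-4 - 4*8)**2)/(4535 + 2*47) = (4621 + (-4 - 32)**2)/(4535 + 94) = (4621 + (-36)**2)/4629 = (4621 + 1296)*(1/4629) = 5917*(1/4629) = 5917/4629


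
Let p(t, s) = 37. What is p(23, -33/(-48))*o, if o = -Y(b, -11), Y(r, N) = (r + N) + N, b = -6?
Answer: 1036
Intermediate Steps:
Y(r, N) = r + 2*N (Y(r, N) = (N + r) + N = r + 2*N)
o = 28 (o = -(-6 + 2*(-11)) = -(-6 - 22) = -1*(-28) = 28)
p(23, -33/(-48))*o = 37*28 = 1036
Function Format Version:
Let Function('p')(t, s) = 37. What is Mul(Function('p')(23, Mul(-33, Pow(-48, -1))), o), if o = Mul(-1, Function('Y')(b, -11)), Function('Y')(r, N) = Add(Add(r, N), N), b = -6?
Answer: 1036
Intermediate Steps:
Function('Y')(r, N) = Add(r, Mul(2, N)) (Function('Y')(r, N) = Add(Add(N, r), N) = Add(r, Mul(2, N)))
o = 28 (o = Mul(-1, Add(-6, Mul(2, -11))) = Mul(-1, Add(-6, -22)) = Mul(-1, -28) = 28)
Mul(Function('p')(23, Mul(-33, Pow(-48, -1))), o) = Mul(37, 28) = 1036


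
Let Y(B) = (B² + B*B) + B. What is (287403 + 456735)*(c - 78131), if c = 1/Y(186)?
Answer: -672275665275891/11563 ≈ -5.8140e+10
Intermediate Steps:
Y(B) = B + 2*B² (Y(B) = (B² + B²) + B = 2*B² + B = B + 2*B²)
c = 1/69378 (c = 1/(186*(1 + 2*186)) = 1/(186*(1 + 372)) = 1/(186*373) = 1/69378 ≈ 1.4414e-5)
(287403 + 456735)*(c - 78131) = (287403 + 456735)*(1/69378 - 78131) = 744138*(-5420572517/69378) = -672275665275891/11563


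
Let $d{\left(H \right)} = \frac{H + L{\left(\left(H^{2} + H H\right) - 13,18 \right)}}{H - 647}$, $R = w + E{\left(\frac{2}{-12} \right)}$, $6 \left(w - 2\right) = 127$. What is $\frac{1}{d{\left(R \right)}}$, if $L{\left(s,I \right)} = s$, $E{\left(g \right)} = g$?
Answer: $- \frac{52}{89} \approx -0.58427$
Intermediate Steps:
$w = \frac{139}{6}$ ($w = 2 + \frac{1}{6} \cdot 127 = 2 + \frac{127}{6} = \frac{139}{6} \approx 23.167$)
$R = 23$ ($R = \frac{139}{6} + \frac{2}{-12} = \frac{139}{6} + 2 \left(- \frac{1}{12}\right) = \frac{139}{6} - \frac{1}{6} = 23$)
$d{\left(H \right)} = \frac{-13 + H + 2 H^{2}}{-647 + H}$ ($d{\left(H \right)} = \frac{H - \left(13 - H^{2} - H H\right)}{H - 647} = \frac{H + \left(\left(H^{2} + H^{2}\right) - 13\right)}{-647 + H} = \frac{H + \left(2 H^{2} - 13\right)}{-647 + H} = \frac{H + \left(-13 + 2 H^{2}\right)}{-647 + H} = \frac{-13 + H + 2 H^{2}}{-647 + H}$)
$\frac{1}{d{\left(R \right)}} = \frac{1}{\frac{1}{-647 + 23} \left(-13 + 23 + 2 \cdot 23^{2}\right)} = \frac{1}{\frac{1}{-624} \left(-13 + 23 + 2 \cdot 529\right)} = \frac{1}{\left(- \frac{1}{624}\right) \left(-13 + 23 + 1058\right)} = \frac{1}{\left(- \frac{1}{624}\right) 1068} = \frac{1}{- \frac{89}{52}} = - \frac{52}{89}$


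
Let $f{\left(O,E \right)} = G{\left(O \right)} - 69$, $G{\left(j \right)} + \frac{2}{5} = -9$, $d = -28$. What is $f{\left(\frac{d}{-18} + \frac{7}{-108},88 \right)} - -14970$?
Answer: $\frac{74458}{5} \approx 14892.0$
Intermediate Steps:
$G{\left(j \right)} = - \frac{47}{5}$ ($G{\left(j \right)} = - \frac{2}{5} - 9 = - \frac{47}{5}$)
$f{\left(O,E \right)} = - \frac{392}{5}$ ($f{\left(O,E \right)} = - \frac{47}{5} - 69 = - \frac{392}{5}$)
$f{\left(\frac{d}{-18} + \frac{7}{-108},88 \right)} - -14970 = - \frac{392}{5} - -14970 = - \frac{392}{5} + 14970 = \frac{74458}{5}$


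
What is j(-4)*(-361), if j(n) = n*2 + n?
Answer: 4332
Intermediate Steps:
j(n) = 3*n (j(n) = 2*n + n = 3*n)
j(-4)*(-361) = (3*(-4))*(-361) = -12*(-361) = 4332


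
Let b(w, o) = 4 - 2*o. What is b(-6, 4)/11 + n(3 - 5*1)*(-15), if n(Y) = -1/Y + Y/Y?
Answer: -503/22 ≈ -22.864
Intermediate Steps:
n(Y) = 1 - 1/Y (n(Y) = -1/Y + 1 = 1 - 1/Y)
b(-6, 4)/11 + n(3 - 5*1)*(-15) = (4 - 2*4)/11 + ((-1 + (3 - 5*1))/(3 - 5*1))*(-15) = (4 - 8)*(1/11) + ((-1 + (3 - 5))/(3 - 5))*(-15) = -4*1/11 + ((-1 - 2)/(-2))*(-15) = -4/11 - 1/2*(-3)*(-15) = -4/11 + (3/2)*(-15) = -4/11 - 45/2 = -503/22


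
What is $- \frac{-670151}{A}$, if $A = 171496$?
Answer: $\frac{670151}{171496} \approx 3.9077$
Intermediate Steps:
$- \frac{-670151}{A} = - \frac{-670151}{171496} = \left(-1\right) \left(- \frac{670151}{171496}\right) = \frac{670151}{171496}$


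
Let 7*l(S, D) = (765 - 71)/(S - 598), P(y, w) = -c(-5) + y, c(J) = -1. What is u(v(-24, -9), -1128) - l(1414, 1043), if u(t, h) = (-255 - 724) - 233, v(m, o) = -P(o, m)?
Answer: -3461819/2856 ≈ -1212.1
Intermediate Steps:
P(y, w) = 1 + y (P(y, w) = -1*(-1) + y = 1 + y)
l(S, D) = 694/(7*(-598 + S)) (l(S, D) = ((765 - 71)/(S - 598))/7 = (694/(-598 + S))/7 = 694/(7*(-598 + S)))
v(m, o) = -1 - o (v(m, o) = -(1 + o) = -1 - o)
u(t, h) = -1212 (u(t, h) = -979 - 233 = -1212)
u(v(-24, -9), -1128) - l(1414, 1043) = -1212 - 694/(7*(-598 + 1414)) = -1212 - 694/(7*816) = -1212 - 1*347/2856 = -1212 - 347/2856 = -3461819/2856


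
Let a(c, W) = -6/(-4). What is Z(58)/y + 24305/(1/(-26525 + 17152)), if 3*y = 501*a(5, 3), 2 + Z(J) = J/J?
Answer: -114133193267/501 ≈ -2.2781e+8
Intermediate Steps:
a(c, W) = 3/2 (a(c, W) = -6*(-1/4) = 3/2)
Z(J) = -1 (Z(J) = -2 + J/J = -2 + 1 = -1)
y = 501/2 (y = (501*(3/2))/3 = (1/3)*(1503/2) = 501/2 ≈ 250.50)
Z(58)/y + 24305/(1/(-26525 + 17152)) = -1/501/2 + 24305/(1/(-26525 + 17152)) = -1*2/501 + 24305/(1/(-9373)) = -2/501 + 24305/(-1/9373) = -2/501 + 24305*(-9373) = -2/501 - 227810765 = -114133193267/501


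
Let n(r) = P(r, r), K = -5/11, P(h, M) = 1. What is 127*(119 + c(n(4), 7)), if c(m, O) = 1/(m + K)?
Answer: 92075/6 ≈ 15346.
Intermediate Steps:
K = -5/11 (K = -5*1/11 = -5/11 ≈ -0.45455)
n(r) = 1
c(m, O) = 1/(-5/11 + m) (c(m, O) = 1/(m - 5/11) = 1/(-5/11 + m))
127*(119 + c(n(4), 7)) = 127*(119 + 11/(-5 + 11*1)) = 127*(119 + 11/(-5 + 11)) = 127*(119 + 11/6) = 127*(725/6) = 92075/6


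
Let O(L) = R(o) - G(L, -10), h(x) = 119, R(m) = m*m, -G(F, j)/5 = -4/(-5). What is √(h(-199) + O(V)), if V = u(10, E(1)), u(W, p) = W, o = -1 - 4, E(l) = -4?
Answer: 2*√37 ≈ 12.166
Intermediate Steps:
o = -5
V = 10
G(F, j) = -4 (G(F, j) = -(-20)/(-5) = -(-20)*(-1)/5 = -5*⅘ = -4)
R(m) = m²
O(L) = 29 (O(L) = (-5)² - 1*(-4) = 25 + 4 = 29)
√(h(-199) + O(V)) = √(119 + 29) = √148 = 2*√37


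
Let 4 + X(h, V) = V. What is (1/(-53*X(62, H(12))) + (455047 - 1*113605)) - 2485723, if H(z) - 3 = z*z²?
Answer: -196268184212/91531 ≈ -2.1443e+6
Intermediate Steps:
H(z) = 3 + z³ (H(z) = 3 + z*z² = 3 + z³)
X(h, V) = -4 + V
(1/(-53*X(62, H(12))) + (455047 - 1*113605)) - 2485723 = (1/(-53*(-4 + (3 + 12³))) + (455047 - 1*113605)) - 2485723 = (1/(-53*(-4 + (3 + 1728))) + (455047 - 113605)) - 2485723 = (1/(-53*(-4 + 1731)) + 341442) - 2485723 = (1/(-53*1727) + 341442) - 2485723 = (1/(-91531) + 341442) - 2485723 = (-1/91531 + 341442) - 2485723 = 31252527701/91531 - 2485723 = -196268184212/91531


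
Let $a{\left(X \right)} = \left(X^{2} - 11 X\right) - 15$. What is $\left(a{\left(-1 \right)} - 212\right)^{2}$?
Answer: $46225$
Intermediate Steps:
$a{\left(X \right)} = -15 + X^{2} - 11 X$
$\left(a{\left(-1 \right)} - 212\right)^{2} = \left(\left(-15 + \left(-1\right)^{2} - -11\right) - 212\right)^{2} = \left(\left(-15 + 1 + 11\right) - 212\right)^{2} = \left(-3 - 212\right)^{2} = \left(-215\right)^{2} = 46225$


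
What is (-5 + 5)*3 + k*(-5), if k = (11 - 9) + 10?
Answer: -60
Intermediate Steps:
k = 12 (k = 2 + 10 = 12)
(-5 + 5)*3 + k*(-5) = (-5 + 5)*3 + 12*(-5) = 0*3 - 60 = 0 - 60 = -60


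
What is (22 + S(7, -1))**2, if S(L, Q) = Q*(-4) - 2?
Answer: 576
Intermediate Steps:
S(L, Q) = -2 - 4*Q (S(L, Q) = -4*Q - 2 = -2 - 4*Q)
(22 + S(7, -1))**2 = (22 + (-2 - 4*(-1)))**2 = (22 + (-2 + 4))**2 = (22 + 2)**2 = 24**2 = 576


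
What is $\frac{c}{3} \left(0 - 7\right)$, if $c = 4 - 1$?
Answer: $-7$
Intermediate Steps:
$c = 3$
$\frac{c}{3} \left(0 - 7\right) = \frac{3}{3} \left(0 - 7\right) = 3 \cdot \frac{1}{3} \left(-7\right) = 1 \left(-7\right) = -7$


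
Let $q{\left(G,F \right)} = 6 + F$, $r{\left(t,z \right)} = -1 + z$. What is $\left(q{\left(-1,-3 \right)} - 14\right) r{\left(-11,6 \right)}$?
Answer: $-55$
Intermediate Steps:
$\left(q{\left(-1,-3 \right)} - 14\right) r{\left(-11,6 \right)} = \left(\left(6 - 3\right) - 14\right) \left(-1 + 6\right) = \left(3 - 14\right) 5 = \left(-11\right) 5 = -55$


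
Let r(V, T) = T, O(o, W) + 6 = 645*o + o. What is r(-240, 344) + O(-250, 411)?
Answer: -161162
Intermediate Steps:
O(o, W) = -6 + 646*o (O(o, W) = -6 + (645*o + o) = -6 + 646*o)
r(-240, 344) + O(-250, 411) = 344 + (-6 + 646*(-250)) = 344 + (-6 - 161500) = 344 - 161506 = -161162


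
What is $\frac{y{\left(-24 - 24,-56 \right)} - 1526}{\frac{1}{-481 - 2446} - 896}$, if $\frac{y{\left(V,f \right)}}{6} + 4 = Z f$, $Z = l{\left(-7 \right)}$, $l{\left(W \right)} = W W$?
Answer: $\frac{52726978}{2622593} \approx 20.105$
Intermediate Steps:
$l{\left(W \right)} = W^{2}$
$Z = 49$ ($Z = \left(-7\right)^{2} = 49$)
$y{\left(V,f \right)} = -24 + 294 f$ ($y{\left(V,f \right)} = -24 + 6 \cdot 49 f = -24 + 294 f$)
$\frac{y{\left(-24 - 24,-56 \right)} - 1526}{\frac{1}{-481 - 2446} - 896} = \frac{\left(-24 + 294 \left(-56\right)\right) - 1526}{\frac{1}{-481 - 2446} - 896} = \frac{\left(-24 - 16464\right) - 1526}{\frac{1}{-2927} - 896} = \frac{-16488 - 1526}{- \frac{1}{2927} - 896} = - \frac{18014}{- \frac{2622593}{2927}} = \left(-18014\right) \left(- \frac{2927}{2622593}\right) = \frac{52726978}{2622593}$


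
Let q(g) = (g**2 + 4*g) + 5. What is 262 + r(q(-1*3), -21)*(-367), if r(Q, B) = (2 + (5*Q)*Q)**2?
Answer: -177366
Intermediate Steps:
q(g) = 5 + g**2 + 4*g
r(Q, B) = (2 + 5*Q**2)**2
262 + r(q(-1*3), -21)*(-367) = 262 + (2 + 5*(5 + (-1*3)**2 + 4*(-1*3))**2)**2*(-367) = 262 + (2 + 5*(5 + (-3)**2 + 4*(-3))**2)**2*(-367) = 262 + (2 + 5*(5 + 9 - 12)**2)**2*(-367) = 262 + (2 + 5*2**2)**2*(-367) = 262 + (2 + 5*4)**2*(-367) = 262 + (2 + 20)**2*(-367) = 262 + 22**2*(-367) = 262 + 484*(-367) = 262 - 177628 = -177366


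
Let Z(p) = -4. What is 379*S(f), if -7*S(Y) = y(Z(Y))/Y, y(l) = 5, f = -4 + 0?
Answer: 1895/28 ≈ 67.679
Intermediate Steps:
f = -4
S(Y) = -5/(7*Y)
379*S(f) = 379*(-5/7/(-4)) = 379*(-5/7*(-1/4)) = 379*(5/28) = 1895/28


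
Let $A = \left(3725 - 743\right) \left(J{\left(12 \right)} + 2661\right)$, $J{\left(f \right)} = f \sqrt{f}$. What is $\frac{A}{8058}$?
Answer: $\frac{1322517}{1343} + \frac{11928 \sqrt{3}}{1343} \approx 1000.1$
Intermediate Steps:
$J{\left(f \right)} = f^{\frac{3}{2}}$
$A = 7935102 + 71568 \sqrt{3}$ ($A = \left(3725 - 743\right) \left(12^{\frac{3}{2}} + 2661\right) = 2982 \left(24 \sqrt{3} + 2661\right) = 2982 \left(2661 + 24 \sqrt{3}\right) = 7935102 + 71568 \sqrt{3} \approx 8.0591 \cdot 10^{6}$)
$\frac{A}{8058} = \frac{7935102 + 71568 \sqrt{3}}{8058} = \left(7935102 + 71568 \sqrt{3}\right) \frac{1}{8058} = \frac{1322517}{1343} + \frac{11928 \sqrt{3}}{1343}$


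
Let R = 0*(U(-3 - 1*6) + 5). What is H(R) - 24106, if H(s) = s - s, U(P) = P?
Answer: -24106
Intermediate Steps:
R = 0 (R = 0*((-3 - 1*6) + 5) = 0*((-3 - 6) + 5) = 0*(-9 + 5) = 0*(-4) = 0)
H(s) = 0
H(R) - 24106 = 0 - 24106 = -24106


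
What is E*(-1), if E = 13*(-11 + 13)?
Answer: -26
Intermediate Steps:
E = 26 (E = 13*2 = 26)
E*(-1) = 26*(-1) = -26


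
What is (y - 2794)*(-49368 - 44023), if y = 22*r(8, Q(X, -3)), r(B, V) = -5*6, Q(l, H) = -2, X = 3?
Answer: 322572514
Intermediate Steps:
r(B, V) = -30
y = -660 (y = 22*(-30) = -660)
(y - 2794)*(-49368 - 44023) = (-660 - 2794)*(-49368 - 44023) = -3454*(-93391) = 322572514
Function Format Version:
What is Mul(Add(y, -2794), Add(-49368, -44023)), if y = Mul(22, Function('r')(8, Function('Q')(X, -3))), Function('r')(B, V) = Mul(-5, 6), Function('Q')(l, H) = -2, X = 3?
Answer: 322572514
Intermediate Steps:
Function('r')(B, V) = -30
y = -660 (y = Mul(22, -30) = -660)
Mul(Add(y, -2794), Add(-49368, -44023)) = Mul(Add(-660, -2794), Add(-49368, -44023)) = Mul(-3454, -93391) = 322572514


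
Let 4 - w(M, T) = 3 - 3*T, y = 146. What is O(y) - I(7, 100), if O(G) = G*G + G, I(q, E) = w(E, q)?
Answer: 21440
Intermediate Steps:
w(M, T) = 1 + 3*T (w(M, T) = 4 - (3 - 3*T) = 4 + (-3 + 3*T) = 1 + 3*T)
I(q, E) = 1 + 3*q
O(G) = G + G² (O(G) = G² + G = G + G²)
O(y) - I(7, 100) = 146*(1 + 146) - (1 + 3*7) = 146*147 - (1 + 21) = 21462 - 1*22 = 21462 - 22 = 21440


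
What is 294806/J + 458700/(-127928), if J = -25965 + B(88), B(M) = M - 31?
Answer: -1549935674/103573707 ≈ -14.965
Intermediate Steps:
B(M) = -31 + M
J = -25908 (J = -25965 + (-31 + 88) = -25965 + 57 = -25908)
294806/J + 458700/(-127928) = 294806/(-25908) + 458700/(-127928) = 294806*(-1/25908) + 458700*(-1/127928) = -147403/12954 - 114675/31982 = -1549935674/103573707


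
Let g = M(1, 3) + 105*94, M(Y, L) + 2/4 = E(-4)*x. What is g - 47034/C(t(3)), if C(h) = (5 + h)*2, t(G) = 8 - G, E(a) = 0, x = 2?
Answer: 37589/5 ≈ 7517.8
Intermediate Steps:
M(Y, L) = -½ (M(Y, L) = -½ + 0*2 = -½ + 0 = -½)
C(h) = 10 + 2*h
g = 19739/2 (g = -½ + 105*94 = -½ + 9870 = 19739/2 ≈ 9869.5)
g - 47034/C(t(3)) = 19739/2 - 47034/(10 + 2*(8 - 1*3)) = 19739/2 - 47034/(10 + 2*(8 - 3)) = 19739/2 - 47034/(10 + 2*5) = 19739/2 - 47034/(10 + 10) = 19739/2 - 47034/20 = 19739/2 - 47034*1/20 = 19739/2 - 23517/10 = 37589/5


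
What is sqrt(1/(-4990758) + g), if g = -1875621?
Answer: I*sqrt(46717340312534935002)/4990758 ≈ 1369.5*I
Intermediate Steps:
sqrt(1/(-4990758) + g) = sqrt(1/(-4990758) - 1875621) = sqrt(-1/4990758 - 1875621) = sqrt(-9360770510719/4990758) = I*sqrt(46717340312534935002)/4990758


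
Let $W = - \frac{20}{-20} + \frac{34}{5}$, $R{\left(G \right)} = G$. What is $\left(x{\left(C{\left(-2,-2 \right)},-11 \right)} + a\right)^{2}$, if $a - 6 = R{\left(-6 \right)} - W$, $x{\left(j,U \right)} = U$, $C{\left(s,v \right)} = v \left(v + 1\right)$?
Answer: $\frac{8836}{25} \approx 353.44$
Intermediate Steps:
$W = \frac{39}{5}$ ($W = \left(-20\right) \left(- \frac{1}{20}\right) + 34 \cdot \frac{1}{5} = 1 + \frac{34}{5} = \frac{39}{5} \approx 7.8$)
$C{\left(s,v \right)} = v \left(1 + v\right)$
$a = - \frac{39}{5}$ ($a = 6 - \frac{69}{5} = - \frac{39}{5} \approx -7.8$)
$\left(x{\left(C{\left(-2,-2 \right)},-11 \right)} + a\right)^{2} = \left(-11 - \frac{39}{5}\right)^{2} = \left(- \frac{94}{5}\right)^{2} = \frac{8836}{25}$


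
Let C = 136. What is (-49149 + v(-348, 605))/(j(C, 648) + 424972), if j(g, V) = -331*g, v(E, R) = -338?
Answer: -49487/379956 ≈ -0.13024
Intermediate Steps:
(-49149 + v(-348, 605))/(j(C, 648) + 424972) = (-49149 - 338)/(-331*136 + 424972) = -49487/(-45016 + 424972) = -49487/379956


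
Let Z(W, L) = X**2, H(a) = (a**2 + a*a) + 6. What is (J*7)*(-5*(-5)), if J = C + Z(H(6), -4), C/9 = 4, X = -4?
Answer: 9100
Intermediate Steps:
H(a) = 6 + 2*a**2 (H(a) = (a**2 + a**2) + 6 = 2*a**2 + 6 = 6 + 2*a**2)
C = 36 (C = 9*4 = 36)
Z(W, L) = 16 (Z(W, L) = (-4)**2 = 16)
J = 52 (J = 36 + 16 = 52)
(J*7)*(-5*(-5)) = (52*7)*(-5*(-5)) = 364*25 = 9100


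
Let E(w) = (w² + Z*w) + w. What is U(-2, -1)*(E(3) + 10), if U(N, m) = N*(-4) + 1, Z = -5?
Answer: 63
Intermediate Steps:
E(w) = w² - 4*w (E(w) = (w² - 5*w) + w = w² - 4*w)
U(N, m) = 1 - 4*N (U(N, m) = -4*N + 1 = 1 - 4*N)
U(-2, -1)*(E(3) + 10) = (1 - 4*(-2))*(3*(-4 + 3) + 10) = (1 + 8)*(3*(-1) + 10) = 9*(-3 + 10) = 9*7 = 63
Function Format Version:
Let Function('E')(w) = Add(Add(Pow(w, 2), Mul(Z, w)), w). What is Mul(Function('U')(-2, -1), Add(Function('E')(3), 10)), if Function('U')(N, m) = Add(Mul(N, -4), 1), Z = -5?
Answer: 63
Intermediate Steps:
Function('E')(w) = Add(Pow(w, 2), Mul(-4, w)) (Function('E')(w) = Add(Add(Pow(w, 2), Mul(-5, w)), w) = Add(Pow(w, 2), Mul(-4, w)))
Function('U')(N, m) = Add(1, Mul(-4, N)) (Function('U')(N, m) = Add(Mul(-4, N), 1) = Add(1, Mul(-4, N)))
Mul(Function('U')(-2, -1), Add(Function('E')(3), 10)) = Mul(Add(1, Mul(-4, -2)), Add(Mul(3, Add(-4, 3)), 10)) = Mul(Add(1, 8), Add(Mul(3, -1), 10)) = Mul(9, Add(-3, 10)) = Mul(9, 7) = 63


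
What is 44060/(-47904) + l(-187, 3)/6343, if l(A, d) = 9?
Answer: -69760361/75963768 ≈ -0.91834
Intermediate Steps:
44060/(-47904) + l(-187, 3)/6343 = 44060/(-47904) + 9/6343 = 44060*(-1/47904) + 9*(1/6343) = -11015/11976 + 9/6343 = -69760361/75963768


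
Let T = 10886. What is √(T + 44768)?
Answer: √55654 ≈ 235.91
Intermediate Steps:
√(T + 44768) = √(10886 + 44768) = √55654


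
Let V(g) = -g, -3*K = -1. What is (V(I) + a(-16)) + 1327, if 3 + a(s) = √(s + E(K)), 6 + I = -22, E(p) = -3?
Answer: 1352 + I*√19 ≈ 1352.0 + 4.3589*I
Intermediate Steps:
K = ⅓ (K = -⅓*(-1) = ⅓ ≈ 0.33333)
I = -28 (I = -6 - 22 = -28)
a(s) = -3 + √(-3 + s) (a(s) = -3 + √(s - 3) = -3 + √(-3 + s))
(V(I) + a(-16)) + 1327 = (-1*(-28) + (-3 + √(-3 - 16))) + 1327 = (28 + (-3 + √(-19))) + 1327 = (28 + (-3 + I*√19)) + 1327 = (25 + I*√19) + 1327 = 1352 + I*√19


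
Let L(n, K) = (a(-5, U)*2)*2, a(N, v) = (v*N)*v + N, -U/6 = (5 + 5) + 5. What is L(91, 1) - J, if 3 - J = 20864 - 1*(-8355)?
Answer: -132804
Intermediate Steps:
U = -90 (U = -6*((5 + 5) + 5) = -6*(10 + 5) = -6*15 = -90)
a(N, v) = N + N*v² (a(N, v) = (N*v)*v + N = N*v² + N = N + N*v²)
L(n, K) = -162020 (L(n, K) = (-5*(1 + (-90)²)*2)*2 = (-5*(1 + 8100)*2)*2 = (-5*8101*2)*2 = -40505*2*2 = -81010*2 = -162020)
J = -29216 (J = 3 - (20864 - 1*(-8355)) = 3 - (20864 + 8355) = 3 - 1*29219 = 3 - 29219 = -29216)
L(91, 1) - J = -162020 - 1*(-29216) = -162020 + 29216 = -132804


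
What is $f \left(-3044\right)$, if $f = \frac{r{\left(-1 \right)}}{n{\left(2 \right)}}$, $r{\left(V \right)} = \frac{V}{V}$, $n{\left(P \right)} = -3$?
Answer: $\frac{3044}{3} \approx 1014.7$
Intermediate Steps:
$r{\left(V \right)} = 1$
$f = - \frac{1}{3}$ ($f = 1 \frac{1}{-3} = 1 \left(- \frac{1}{3}\right) = - \frac{1}{3} \approx -0.33333$)
$f \left(-3044\right) = \left(- \frac{1}{3}\right) \left(-3044\right) = \frac{3044}{3}$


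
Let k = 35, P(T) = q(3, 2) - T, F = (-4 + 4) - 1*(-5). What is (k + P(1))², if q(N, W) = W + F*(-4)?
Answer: 256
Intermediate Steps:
F = 5 (F = 0 + 5 = 5)
q(N, W) = -20 + W (q(N, W) = W + 5*(-4) = W - 20 = -20 + W)
P(T) = -18 - T (P(T) = (-20 + 2) - T = -18 - T)
(k + P(1))² = (35 + (-18 - 1*1))² = (35 + (-18 - 1))² = (35 - 19)² = 16² = 256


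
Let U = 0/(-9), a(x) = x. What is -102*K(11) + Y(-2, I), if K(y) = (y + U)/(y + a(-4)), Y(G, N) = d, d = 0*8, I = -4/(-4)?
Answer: -1122/7 ≈ -160.29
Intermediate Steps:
I = 1 (I = -4*(-1/4) = 1)
d = 0
Y(G, N) = 0
U = 0 (U = 0*(-1/9) = 0)
K(y) = y/(-4 + y) (K(y) = (y + 0)/(y - 4) = y/(-4 + y))
-102*K(11) + Y(-2, I) = -1122/(-4 + 11) + 0 = -1122/7 + 0 = -1122/7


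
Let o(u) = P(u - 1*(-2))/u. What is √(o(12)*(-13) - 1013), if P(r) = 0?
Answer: I*√1013 ≈ 31.828*I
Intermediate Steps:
o(u) = 0 (o(u) = 0/u = 0)
√(o(12)*(-13) - 1013) = √(0*(-13) - 1013) = √(0 - 1013) = √(-1013) = I*√1013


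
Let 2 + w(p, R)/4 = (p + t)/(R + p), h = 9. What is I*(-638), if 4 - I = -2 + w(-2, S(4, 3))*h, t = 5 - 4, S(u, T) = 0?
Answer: -38280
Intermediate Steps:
t = 1
w(p, R) = -8 + 4*(1 + p)/(R + p) (w(p, R) = -8 + 4*((p + 1)/(R + p)) = -8 + 4*((1 + p)/(R + p)) = -8 + 4*(1 + p)/(R + p))
I = 60 (I = 4 - (-2 + (4*(1 - 1*(-2) - 2*0)/(0 - 2))*9) = 4 - (-2 + (4*(1 + 2 + 0)/(-2))*9) = 4 - (-2 + (4*(-1/2)*3)*9) = 4 - (-2 - 6*9) = 4 - (-2 - 54) = 4 - 1*(-56) = 4 + 56 = 60)
I*(-638) = 60*(-638) = -38280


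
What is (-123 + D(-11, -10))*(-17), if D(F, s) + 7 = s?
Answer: 2380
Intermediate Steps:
D(F, s) = -7 + s
(-123 + D(-11, -10))*(-17) = (-123 + (-7 - 10))*(-17) = (-123 - 17)*(-17) = -140*(-17) = 2380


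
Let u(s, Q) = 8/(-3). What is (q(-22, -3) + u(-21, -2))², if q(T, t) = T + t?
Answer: 6889/9 ≈ 765.44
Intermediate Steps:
u(s, Q) = -8/3 (u(s, Q) = 8*(-⅓) = -8/3)
(q(-22, -3) + u(-21, -2))² = ((-22 - 3) - 8/3)² = (-25 - 8/3)² = (-83/3)² = 6889/9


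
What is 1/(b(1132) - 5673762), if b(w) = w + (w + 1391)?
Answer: -1/5670107 ≈ -1.7636e-7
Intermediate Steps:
b(w) = 1391 + 2*w (b(w) = w + (1391 + w) = 1391 + 2*w)
1/(b(1132) - 5673762) = 1/((1391 + 2*1132) - 5673762) = 1/((1391 + 2264) - 5673762) = 1/(3655 - 5673762) = 1/(-5670107) = -1/5670107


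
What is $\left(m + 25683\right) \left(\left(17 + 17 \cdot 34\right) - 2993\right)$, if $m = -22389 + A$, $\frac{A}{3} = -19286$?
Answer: $130844472$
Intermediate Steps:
$A = -57858$ ($A = 3 \left(-19286\right) = -57858$)
$m = -80247$ ($m = -22389 - 57858 = -80247$)
$\left(m + 25683\right) \left(\left(17 + 17 \cdot 34\right) - 2993\right) = \left(-80247 + 25683\right) \left(\left(17 + 17 \cdot 34\right) - 2993\right) = - 54564 \left(\left(17 + 578\right) - 2993\right) = - 54564 \left(595 - 2993\right) = \left(-54564\right) \left(-2398\right) = 130844472$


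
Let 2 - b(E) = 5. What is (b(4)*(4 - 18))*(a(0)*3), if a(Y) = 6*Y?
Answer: 0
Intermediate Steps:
b(E) = -3 (b(E) = 2 - 1*5 = 2 - 5 = -3)
(b(4)*(4 - 18))*(a(0)*3) = (-3*(4 - 18))*((6*0)*3) = (-3*(-14))*(0*3) = 42*0 = 0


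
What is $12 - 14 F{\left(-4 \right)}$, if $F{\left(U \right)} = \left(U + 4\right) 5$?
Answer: $12$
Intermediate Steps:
$F{\left(U \right)} = 20 + 5 U$ ($F{\left(U \right)} = \left(4 + U\right) 5 = 20 + 5 U$)
$12 - 14 F{\left(-4 \right)} = 12 - 14 \left(20 + 5 \left(-4\right)\right) = 12 - 14 \left(20 - 20\right) = 12 - 0 = 12 + 0 = 12$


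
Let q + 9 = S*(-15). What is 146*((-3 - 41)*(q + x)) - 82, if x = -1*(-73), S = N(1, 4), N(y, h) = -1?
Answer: -507578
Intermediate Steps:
S = -1
x = 73
q = 6 (q = -9 - 1*(-15) = -9 + 15 = 6)
146*((-3 - 41)*(q + x)) - 82 = 146*((-3 - 41)*(6 + 73)) - 82 = 146*(-44*79) - 82 = 146*(-3476) - 82 = -507496 - 82 = -507578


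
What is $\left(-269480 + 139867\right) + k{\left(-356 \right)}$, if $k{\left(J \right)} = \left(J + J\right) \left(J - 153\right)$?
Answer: $232795$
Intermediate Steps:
$k{\left(J \right)} = 2 J \left(-153 + J\right)$
$\left(-269480 + 139867\right) + k{\left(-356 \right)} = \left(-269480 + 139867\right) + 2 \left(-356\right) \left(-153 - 356\right) = -129613 + 2 \left(-356\right) \left(-509\right) = -129613 + 362408 = 232795$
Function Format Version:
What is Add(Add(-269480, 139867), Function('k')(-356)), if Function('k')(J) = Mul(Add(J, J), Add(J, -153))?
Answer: 232795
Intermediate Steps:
Function('k')(J) = Mul(2, J, Add(-153, J)) (Function('k')(J) = Mul(Mul(2, J), Add(-153, J)) = Mul(2, J, Add(-153, J)))
Add(Add(-269480, 139867), Function('k')(-356)) = Add(Add(-269480, 139867), Mul(2, -356, Add(-153, -356))) = Add(-129613, Mul(2, -356, -509)) = Add(-129613, 362408) = 232795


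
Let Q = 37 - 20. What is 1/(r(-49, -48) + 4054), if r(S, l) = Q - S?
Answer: 1/4120 ≈ 0.00024272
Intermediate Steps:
Q = 17
r(S, l) = 17 - S
1/(r(-49, -48) + 4054) = 1/((17 - 1*(-49)) + 4054) = 1/((17 + 49) + 4054) = 1/(66 + 4054) = 1/4120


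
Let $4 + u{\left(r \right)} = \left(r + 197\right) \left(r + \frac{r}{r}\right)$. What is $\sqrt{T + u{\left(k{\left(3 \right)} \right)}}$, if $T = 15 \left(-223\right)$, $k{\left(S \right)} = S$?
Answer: $i \sqrt{2549} \approx 50.488 i$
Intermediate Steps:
$T = -3345$
$u{\left(r \right)} = -4 + \left(1 + r\right) \left(197 + r\right)$ ($u{\left(r \right)} = -4 + \left(r + 197\right) \left(r + \frac{r}{r}\right) = -4 + \left(197 + r\right) \left(r + 1\right) = -4 + \left(197 + r\right) \left(1 + r\right) = -4 + \left(1 + r\right) \left(197 + r\right)$)
$\sqrt{T + u{\left(k{\left(3 \right)} \right)}} = \sqrt{-3345 + \left(193 + 3^{2} + 198 \cdot 3\right)} = \sqrt{-3345 + \left(193 + 9 + 594\right)} = \sqrt{-3345 + 796} = \sqrt{-2549} = i \sqrt{2549}$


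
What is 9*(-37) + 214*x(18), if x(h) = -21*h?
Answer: -81225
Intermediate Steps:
9*(-37) + 214*x(18) = 9*(-37) + 214*(-21*18) = -333 + 214*(-378) = -333 - 80892 = -81225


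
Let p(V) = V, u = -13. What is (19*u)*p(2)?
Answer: -494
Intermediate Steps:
(19*u)*p(2) = (19*(-13))*2 = -247*2 = -494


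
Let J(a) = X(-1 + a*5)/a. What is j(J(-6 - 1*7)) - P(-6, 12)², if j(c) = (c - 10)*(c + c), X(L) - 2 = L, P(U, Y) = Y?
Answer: -32784/169 ≈ -193.99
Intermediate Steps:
X(L) = 2 + L
J(a) = (1 + 5*a)/a (J(a) = (2 + (-1 + a*5))/a = (2 + (-1 + 5*a))/a = (1 + 5*a)/a)
j(c) = 2*c*(-10 + c) (j(c) = (-10 + c)*(2*c) = 2*c*(-10 + c))
j(J(-6 - 1*7)) - P(-6, 12)² = 2*(5 + 1/(-6 - 1*7))*(-10 + (5 + 1/(-6 - 1*7))) - 1*12² = 2*(5 + 1/(-6 - 7))*(-10 + (5 + 1/(-6 - 7))) - 1*144 = 2*(5 + 1/(-13))*(-10 + (5 + 1/(-13))) - 144 = 2*(5 - 1/13)*(-10 + (5 - 1/13)) - 144 = 2*(64/13)*(-10 + 64/13) - 144 = 2*(64/13)*(-66/13) - 144 = -8448/169 - 144 = -32784/169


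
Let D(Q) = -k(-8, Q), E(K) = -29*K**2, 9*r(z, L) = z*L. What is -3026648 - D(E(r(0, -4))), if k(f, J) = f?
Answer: -3026656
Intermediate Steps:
r(z, L) = L*z/9 (r(z, L) = (z*L)/9 = (L*z)/9 = L*z/9)
D(Q) = 8 (D(Q) = -1*(-8) = 8)
-3026648 - D(E(r(0, -4))) = -3026648 - 1*8 = -3026648 - 8 = -3026656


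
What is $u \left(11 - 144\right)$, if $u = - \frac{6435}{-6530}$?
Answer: $- \frac{171171}{1306} \approx -131.07$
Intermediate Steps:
$u = \frac{1287}{1306}$ ($u = \left(-6435\right) \left(- \frac{1}{6530}\right) = \frac{1287}{1306} \approx 0.98545$)
$u \left(11 - 144\right) = \frac{1287 \left(11 - 144\right)}{1306} = \frac{1287}{1306} \left(-133\right) = - \frac{171171}{1306}$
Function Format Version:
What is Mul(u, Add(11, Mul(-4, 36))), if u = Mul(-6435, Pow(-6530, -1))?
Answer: Rational(-171171, 1306) ≈ -131.07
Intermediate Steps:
u = Rational(1287, 1306) (u = Mul(-6435, Rational(-1, 6530)) = Rational(1287, 1306) ≈ 0.98545)
Mul(u, Add(11, Mul(-4, 36))) = Mul(Rational(1287, 1306), Add(11, Mul(-4, 36))) = Mul(Rational(1287, 1306), Add(11, -144)) = Mul(Rational(1287, 1306), -133) = Rational(-171171, 1306)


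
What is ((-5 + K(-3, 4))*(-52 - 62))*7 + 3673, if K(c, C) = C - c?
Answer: 2077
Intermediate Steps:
((-5 + K(-3, 4))*(-52 - 62))*7 + 3673 = ((-5 + (4 - 1*(-3)))*(-52 - 62))*7 + 3673 = ((-5 + (4 + 3))*(-114))*7 + 3673 = ((-5 + 7)*(-114))*7 + 3673 = (2*(-114))*7 + 3673 = -228*7 + 3673 = -1596 + 3673 = 2077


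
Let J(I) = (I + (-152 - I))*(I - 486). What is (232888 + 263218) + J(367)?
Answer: 514194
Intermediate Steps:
J(I) = 73872 - 152*I (J(I) = -152*(-486 + I) = 73872 - 152*I)
(232888 + 263218) + J(367) = (232888 + 263218) + (73872 - 152*367) = 496106 + (73872 - 55784) = 496106 + 18088 = 514194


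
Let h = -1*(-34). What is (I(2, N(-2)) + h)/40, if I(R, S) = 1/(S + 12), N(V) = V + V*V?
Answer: 477/560 ≈ 0.85179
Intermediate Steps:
h = 34
N(V) = V + V²
I(R, S) = 1/(12 + S)
(I(2, N(-2)) + h)/40 = (1/(12 - 2*(1 - 2)) + 34)/40 = (1/(12 - 2*(-1)) + 34)*(1/40) = (1/(12 + 2) + 34)*(1/40) = (1/14 + 34)*(1/40) = (477/14)*(1/40) = 477/560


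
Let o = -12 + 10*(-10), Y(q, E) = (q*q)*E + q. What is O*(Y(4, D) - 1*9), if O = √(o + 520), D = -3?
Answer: -106*√102 ≈ -1070.5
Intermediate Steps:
Y(q, E) = q + E*q² (Y(q, E) = q²*E + q = E*q² + q = q + E*q²)
o = -112 (o = -12 - 100 = -112)
O = 2*√102 (O = √(-112 + 520) = √408 = 2*√102 ≈ 20.199)
O*(Y(4, D) - 1*9) = (2*√102)*(4*(1 - 3*4) - 1*9) = (2*√102)*(4*(1 - 12) - 9) = (2*√102)*(4*(-11) - 9) = (2*√102)*(-44 - 9) = (2*√102)*(-53) = -106*√102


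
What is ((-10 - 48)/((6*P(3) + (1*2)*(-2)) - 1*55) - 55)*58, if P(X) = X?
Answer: -127426/41 ≈ -3108.0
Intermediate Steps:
((-10 - 48)/((6*P(3) + (1*2)*(-2)) - 1*55) - 55)*58 = ((-10 - 48)/((6*3 + (1*2)*(-2)) - 1*55) - 55)*58 = (-58/((18 + 2*(-2)) - 55) - 55)*58 = (-58/((18 - 4) - 55) - 55)*58 = (-58/(14 - 55) - 55)*58 = (-58/(-41) - 55)*58 = (-58*(-1/41) - 55)*58 = (58/41 - 55)*58 = -2197/41*58 = -127426/41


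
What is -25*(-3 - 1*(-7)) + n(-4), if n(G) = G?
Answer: -104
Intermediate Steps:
-25*(-3 - 1*(-7)) + n(-4) = -25*(-3 - 1*(-7)) - 4 = -25*(-3 + 7) - 4 = -25*4 - 4 = -100 - 4 = -104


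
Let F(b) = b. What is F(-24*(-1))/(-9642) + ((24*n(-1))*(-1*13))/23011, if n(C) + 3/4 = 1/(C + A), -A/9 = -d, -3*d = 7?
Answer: 3374626/406765447 ≈ 0.0082963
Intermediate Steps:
d = -7/3 (d = -⅓*7 = -7/3 ≈ -2.3333)
A = -21 (A = -(-9)*(-7)/3 = -9*7/3 = -21)
n(C) = -¾ + 1/(-21 + C) (n(C) = -¾ + 1/(C - 21) = -¾ + 1/(-21 + C))
F(-24*(-1))/(-9642) + ((24*n(-1))*(-1*13))/23011 = -24*(-1)/(-9642) + ((24*((67 - 3*(-1))/(4*(-21 - 1))))*(-1*13))/23011 = 24*(-1/9642) + ((24*((¼)*(67 + 3)/(-22)))*(-13))*(1/23011) = -4/1607 + ((24*((¼)*(-1/22)*70))*(-13))*(1/23011) = -4/1607 + ((24*(-35/44))*(-13))*(1/23011) = -4/1607 - 210/11*(-13)*(1/23011) = -4/1607 + (2730/11)*(1/23011) = -4/1607 + 2730/253121 = 3374626/406765447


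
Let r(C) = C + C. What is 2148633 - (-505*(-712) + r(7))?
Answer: 1789059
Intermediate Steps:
r(C) = 2*C
2148633 - (-505*(-712) + r(7)) = 2148633 - (-505*(-712) + 2*7) = 2148633 - (359560 + 14) = 2148633 - 1*359574 = 2148633 - 359574 = 1789059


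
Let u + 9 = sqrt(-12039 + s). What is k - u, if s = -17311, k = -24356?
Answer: -24347 - 5*I*sqrt(1174) ≈ -24347.0 - 171.32*I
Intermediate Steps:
u = -9 + 5*I*sqrt(1174) (u = -9 + sqrt(-12039 - 17311) = -9 + sqrt(-29350) = -9 + 5*I*sqrt(1174) ≈ -9.0 + 171.32*I)
k - u = -24356 - (-9 + 5*I*sqrt(1174)) = -24356 + (9 - 5*I*sqrt(1174)) = -24347 - 5*I*sqrt(1174)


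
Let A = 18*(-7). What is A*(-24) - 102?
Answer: 2922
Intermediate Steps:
A = -126
A*(-24) - 102 = -126*(-24) - 102 = 3024 - 102 = 2922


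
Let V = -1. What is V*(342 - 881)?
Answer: 539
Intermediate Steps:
V*(342 - 881) = -(342 - 881) = -1*(-539) = 539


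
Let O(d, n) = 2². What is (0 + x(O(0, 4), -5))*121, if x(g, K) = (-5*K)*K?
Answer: -15125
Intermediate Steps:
O(d, n) = 4
x(g, K) = -5*K²
(0 + x(O(0, 4), -5))*121 = (0 - 5*(-5)²)*121 = (0 - 5*25)*121 = (0 - 125)*121 = -125*121 = -15125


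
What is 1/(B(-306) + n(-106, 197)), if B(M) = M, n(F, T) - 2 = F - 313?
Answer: -1/723 ≈ -0.0013831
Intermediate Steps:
n(F, T) = -311 + F (n(F, T) = 2 + (F - 313) = 2 + (-313 + F) = -311 + F)
1/(B(-306) + n(-106, 197)) = 1/(-306 + (-311 - 106)) = 1/(-306 - 417) = 1/(-723) = -1/723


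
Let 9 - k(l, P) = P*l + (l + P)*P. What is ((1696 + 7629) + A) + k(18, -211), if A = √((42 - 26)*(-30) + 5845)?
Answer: -27591 + √5365 ≈ -27518.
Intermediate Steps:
k(l, P) = 9 - P*l - P*(P + l) (k(l, P) = 9 - (P*l + (l + P)*P) = 9 - (P*l + (P + l)*P) = 9 - (P*l + P*(P + l)) = 9 + (-P*l - P*(P + l)) = 9 - P*l - P*(P + l))
A = √5365 (A = √(16*(-30) + 5845) = √(-480 + 5845) = √5365 ≈ 73.246)
((1696 + 7629) + A) + k(18, -211) = ((1696 + 7629) + √5365) + (9 - 1*(-211)² - 2*(-211)*18) = (9325 + √5365) + (9 - 1*44521 + 7596) = (9325 + √5365) + (9 - 44521 + 7596) = (9325 + √5365) - 36916 = -27591 + √5365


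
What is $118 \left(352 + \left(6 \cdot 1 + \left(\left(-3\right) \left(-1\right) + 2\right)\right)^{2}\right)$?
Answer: $55814$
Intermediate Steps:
$118 \left(352 + \left(6 \cdot 1 + \left(\left(-3\right) \left(-1\right) + 2\right)\right)^{2}\right) = 118 \left(352 + \left(6 + \left(3 + 2\right)\right)^{2}\right) = 118 \left(352 + \left(6 + 5\right)^{2}\right) = 118 \left(352 + 11^{2}\right) = 118 \left(352 + 121\right) = 118 \cdot 473 = 55814$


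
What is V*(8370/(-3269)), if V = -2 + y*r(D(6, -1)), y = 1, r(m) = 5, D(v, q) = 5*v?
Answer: -25110/3269 ≈ -7.6812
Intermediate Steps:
V = 3 (V = -2 + 1*5 = -2 + 5 = 3)
V*(8370/(-3269)) = 3*(8370/(-3269)) = 3*(8370*(-1/3269)) = 3*(-8370/3269) = -25110/3269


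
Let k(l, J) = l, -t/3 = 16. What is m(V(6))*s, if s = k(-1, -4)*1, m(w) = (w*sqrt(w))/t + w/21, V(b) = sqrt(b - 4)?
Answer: -sqrt(2)/21 + 2**(3/4)/48 ≈ -0.032306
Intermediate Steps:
t = -48 (t = -3*16 = -48)
V(b) = sqrt(-4 + b)
m(w) = -w**(3/2)/48 + w/21 (m(w) = (w*sqrt(w))/(-48) + w/21 = w**(3/2)*(-1/48) + w*(1/21) = -w**(3/2)/48 + w/21)
s = -1 (s = -1*1 = -1)
m(V(6))*s = (-(-4 + 6)**(3/4)/48 + sqrt(-4 + 6)/21)*(-1) = (-2**(3/4)/48 + sqrt(2)/21)*(-1) = -sqrt(2)/21 + 2**(3/4)/48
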